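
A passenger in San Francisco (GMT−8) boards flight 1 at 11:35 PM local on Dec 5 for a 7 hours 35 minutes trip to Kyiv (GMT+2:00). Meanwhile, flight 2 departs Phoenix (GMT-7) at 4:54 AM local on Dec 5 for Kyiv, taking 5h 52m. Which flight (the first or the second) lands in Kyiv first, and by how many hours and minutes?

Flight 1 in UTC: 11:35 PM + 8:00 = 7:35 AM on Dec 6.
+7 hours 35 minutes → arrive 3:10 PM UTC on Dec 6.
Flight 2 in UTC: 4:54 AM + 7:00 = 11:54 AM on Dec 5.
+5 hours and 52 minutes → arrive 5:46 PM UTC on Dec 5.
Flight 2 lands earlier by 21 hours 24 minutes.

the second, by 21 hours 24 minutes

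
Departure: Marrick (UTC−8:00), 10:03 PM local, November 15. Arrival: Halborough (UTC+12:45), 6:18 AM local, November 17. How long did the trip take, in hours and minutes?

Halborough is 20:45 ahead of Marrick.
Clock-face elapsed time (ignoring zones) is 32 hours 15 minutes.
Actual elapsed = 32 hours 15 minutes − 20:45 = 11 hours 30 minutes.

11 hours 30 minutes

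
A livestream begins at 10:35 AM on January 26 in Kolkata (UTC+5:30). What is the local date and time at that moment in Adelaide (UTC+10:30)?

3:35 PM on January 26

In UTC: 10:35 AM − 5:30 = 5:05 AM on Jan 26.
Adelaide is UTC+10:30: 5:05 AM + 10:30 = 3:35 PM on Jan 26.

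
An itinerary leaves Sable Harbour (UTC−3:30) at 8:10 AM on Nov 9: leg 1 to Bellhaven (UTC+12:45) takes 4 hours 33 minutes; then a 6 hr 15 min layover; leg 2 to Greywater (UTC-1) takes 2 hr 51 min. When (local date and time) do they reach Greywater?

12:19 AM on November 10

Convert departure to UTC: 8:10 AM + 3:30 = 11:40 AM UTC on Nov 9.
Add 4 hours 33 minutes leg 1 → 4:13 PM UTC.
Add 6 hours and 15 minutes layover in Bellhaven → 10:28 PM UTC.
Add 2 hours and 51 minutes leg 2 → 1:19 AM UTC (Nov 10).
Greywater is UTC−1:00, so local arrival = 1:19 AM − 1:00 = 12:19 AM on Nov 10.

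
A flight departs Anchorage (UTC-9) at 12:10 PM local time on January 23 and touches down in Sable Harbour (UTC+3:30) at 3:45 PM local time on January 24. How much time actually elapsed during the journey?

15 hours 5 minutes

Departure in UTC: 12:10 PM + 9:00 = 9:10 PM on Jan 23.
Arrival in UTC: 3:45 PM − 3:30 = 12:15 PM on Jan 24.
Elapsed = 12:15 PM − 9:10 PM (+1 day) = 15 hours 5 minutes.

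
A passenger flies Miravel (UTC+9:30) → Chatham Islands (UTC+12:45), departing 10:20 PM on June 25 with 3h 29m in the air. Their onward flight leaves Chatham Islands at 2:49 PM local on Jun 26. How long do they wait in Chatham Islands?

9 hours 45 minutes

Convert departure to UTC: 10:20 PM − 9:30 = 12:50 PM UTC on Jun 25.
Add 3 hours 29 minutes flight time → 4:19 PM UTC.
Chatham Islands is UTC+12:45, so local arrival = 4:19 PM + 12:45 = 5:04 AM on Jun 26.
Layover = 2:49 PM − 5:04 AM = 9 hours 45 minutes.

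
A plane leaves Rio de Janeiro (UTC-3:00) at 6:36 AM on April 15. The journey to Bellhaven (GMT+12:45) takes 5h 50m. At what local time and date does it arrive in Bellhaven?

4:11 AM on April 16

Convert departure to UTC: 6:36 AM + 3:00 = 9:36 AM UTC on Apr 15.
Add 5 hours 50 minutes travel time → 3:26 PM UTC.
Bellhaven is UTC+12:45, so local arrival = 3:26 PM + 12:45 = 4:11 AM on Apr 16.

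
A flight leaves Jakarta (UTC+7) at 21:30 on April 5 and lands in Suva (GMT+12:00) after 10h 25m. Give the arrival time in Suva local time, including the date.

12:55 on April 6

Suva is 5:00 ahead of Jakarta.
After 10 hours 25 minutes it is 07:55 (Apr 6) in Jakarta.
Shift by the zone difference: 07:55 + 5:00 = 12:55 on Apr 6 in Suva.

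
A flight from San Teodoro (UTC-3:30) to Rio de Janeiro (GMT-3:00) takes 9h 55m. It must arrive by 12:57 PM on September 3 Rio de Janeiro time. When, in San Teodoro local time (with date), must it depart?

Target arrival in UTC: 12:57 PM + 3:00 = 3:57 PM on Sep 3.
Subtract 9 hours 55 minutes → departure 6:02 AM UTC on Sep 3.
San Teodoro is UTC−3:30: 6:02 AM − 3:30 = 2:32 AM on Sep 3.

2:32 AM on September 3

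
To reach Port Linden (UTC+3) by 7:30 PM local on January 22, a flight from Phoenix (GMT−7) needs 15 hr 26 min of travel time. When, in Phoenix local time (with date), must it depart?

Target arrival in UTC: 7:30 PM − 3:00 = 4:30 PM on Jan 22.
Subtract 15 hours 26 minutes → departure 1:04 AM UTC on Jan 22.
Phoenix is UTC−7:00: 1:04 AM − 7:00 = 6:04 PM on Jan 21.

6:04 PM on Jan 21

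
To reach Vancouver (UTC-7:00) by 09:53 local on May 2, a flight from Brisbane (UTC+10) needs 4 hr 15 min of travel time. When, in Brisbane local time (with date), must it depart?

22:38 on May 2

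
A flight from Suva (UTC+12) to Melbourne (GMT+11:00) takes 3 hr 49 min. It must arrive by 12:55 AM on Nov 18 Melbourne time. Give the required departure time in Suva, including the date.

Target arrival in UTC: 12:55 AM − 11:00 = 1:55 PM on Nov 17.
Subtract 3 hours 49 minutes → departure 10:06 AM UTC on Nov 17.
Suva is UTC+12:00: 10:06 AM + 12:00 = 10:06 PM on Nov 17.

10:06 PM on November 17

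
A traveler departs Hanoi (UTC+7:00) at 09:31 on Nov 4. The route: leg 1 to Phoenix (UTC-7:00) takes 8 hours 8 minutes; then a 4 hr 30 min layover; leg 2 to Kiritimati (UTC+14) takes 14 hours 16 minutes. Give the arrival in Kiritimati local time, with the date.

Convert departure to UTC: 09:31 − 7:00 = 02:31 UTC on Nov 4.
Add 8 hours 8 minutes leg 1 → 10:39 UTC.
Add 4 hours and 30 minutes layover in Phoenix → 15:09 UTC.
Add 14 hours 16 minutes leg 2 → 05:25 UTC (Nov 5).
Kiritimati is UTC+14:00, so local arrival = 05:25 + 14:00 = 19:25 on Nov 5.

19:25 on November 5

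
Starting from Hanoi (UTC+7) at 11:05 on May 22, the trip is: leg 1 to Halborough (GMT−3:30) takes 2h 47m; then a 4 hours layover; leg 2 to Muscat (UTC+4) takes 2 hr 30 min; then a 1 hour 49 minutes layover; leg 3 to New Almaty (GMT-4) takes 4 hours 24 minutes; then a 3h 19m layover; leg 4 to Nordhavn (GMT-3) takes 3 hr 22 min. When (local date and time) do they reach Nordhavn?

23:16 on May 22

Convert departure to UTC: 11:05 − 7:00 = 04:05 UTC on May 22.
Add 2 hours and 47 minutes leg 1 → 06:52 UTC.
Add 4 hours layover in Halborough → 10:52 UTC.
Add 2 hours 30 minutes leg 2 → 13:22 UTC.
Add 1 hour and 49 minutes layover in Muscat → 15:11 UTC.
Add 4 hours 24 minutes leg 3 → 19:35 UTC.
Add 3 hours and 19 minutes layover in New Almaty → 22:54 UTC.
Add 3 hours and 22 minutes leg 4 → 02:16 UTC (May 23).
Nordhavn is UTC−3:00, so local arrival = 02:16 − 3:00 = 23:16 on May 22.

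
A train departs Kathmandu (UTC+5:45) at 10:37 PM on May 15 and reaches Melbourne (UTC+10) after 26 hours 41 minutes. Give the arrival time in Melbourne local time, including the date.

Melbourne is 4:15 ahead of Kathmandu.
After 26 hours and 41 minutes it is 1:18 AM (May 17) in Kathmandu.
Shift by the zone difference: 1:18 AM + 4:15 = 5:33 AM on May 17 in Melbourne.

5:33 AM on May 17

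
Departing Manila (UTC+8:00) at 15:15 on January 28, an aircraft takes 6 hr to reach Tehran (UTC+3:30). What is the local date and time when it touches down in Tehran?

16:45 on Jan 28

Convert departure to UTC: 15:15 − 8:00 = 07:15 UTC on Jan 28.
Add 6 hours travel time → 13:15 UTC.
Tehran is UTC+3:30, so local arrival = 13:15 + 3:30 = 16:45 on Jan 28.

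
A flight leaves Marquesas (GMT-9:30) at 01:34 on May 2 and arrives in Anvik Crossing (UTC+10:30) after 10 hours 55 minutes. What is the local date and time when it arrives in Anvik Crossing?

Convert departure to UTC: 01:34 + 9:30 = 11:04 UTC on May 2.
Add 10 hours and 55 minutes travel time → 21:59 UTC.
Anvik Crossing is UTC+10:30, so local arrival = 21:59 + 10:30 = 08:29 on May 3.

08:29 on May 3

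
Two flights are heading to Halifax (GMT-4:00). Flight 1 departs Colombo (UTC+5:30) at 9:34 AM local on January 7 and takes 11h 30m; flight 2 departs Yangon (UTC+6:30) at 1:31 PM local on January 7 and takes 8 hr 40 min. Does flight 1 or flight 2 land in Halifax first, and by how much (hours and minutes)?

the first, by 7 minutes

Flight 1 in UTC: 9:34 AM − 5:30 = 4:04 AM on Jan 7.
+11 hours 30 minutes → arrive 3:34 PM UTC on Jan 7.
Flight 2 in UTC: 1:31 PM − 6:30 = 7:01 AM on Jan 7.
+8 hours and 40 minutes → arrive 3:41 PM UTC on Jan 7.
Flight 1 lands earlier by 7 minutes.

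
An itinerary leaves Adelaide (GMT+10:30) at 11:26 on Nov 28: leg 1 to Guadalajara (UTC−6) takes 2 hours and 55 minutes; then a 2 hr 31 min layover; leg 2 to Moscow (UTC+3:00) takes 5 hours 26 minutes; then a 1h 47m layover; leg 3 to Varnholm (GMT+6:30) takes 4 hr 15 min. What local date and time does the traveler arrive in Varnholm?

Convert departure to UTC: 11:26 − 10:30 = 00:56 UTC on Nov 28.
Add 2 hours and 55 minutes leg 1 → 03:51 UTC.
Add 2 hours 31 minutes layover in Guadalajara → 06:22 UTC.
Add 5 hours 26 minutes leg 2 → 11:48 UTC.
Add 1 hour and 47 minutes layover in Moscow → 13:35 UTC.
Add 4 hours 15 minutes leg 3 → 17:50 UTC.
Varnholm is UTC+6:30, so local arrival = 17:50 + 6:30 = 00:20 on Nov 29.

00:20 on November 29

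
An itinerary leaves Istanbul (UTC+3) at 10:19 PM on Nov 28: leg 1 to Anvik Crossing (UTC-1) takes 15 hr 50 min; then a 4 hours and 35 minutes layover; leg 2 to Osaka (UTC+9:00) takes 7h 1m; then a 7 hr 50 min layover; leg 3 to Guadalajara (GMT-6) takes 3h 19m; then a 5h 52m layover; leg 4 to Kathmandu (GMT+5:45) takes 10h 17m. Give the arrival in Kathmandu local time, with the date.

7:48 AM on Dec 1

Convert departure to UTC: 10:19 PM − 3:00 = 7:19 PM UTC on Nov 28.
Add 15 hours and 50 minutes leg 1 → 11:09 AM UTC (Nov 29).
Add 4 hours and 35 minutes layover in Anvik Crossing → 3:44 PM UTC.
Add 7 hours and 1 minute leg 2 → 10:45 PM UTC.
Add 7 hours and 50 minutes layover in Osaka → 6:35 AM UTC (Nov 30).
Add 3 hours and 19 minutes leg 3 → 9:54 AM UTC.
Add 5 hours 52 minutes layover in Guadalajara → 3:46 PM UTC.
Add 10 hours and 17 minutes leg 4 → 2:03 AM UTC (Dec 1).
Kathmandu is UTC+5:45, so local arrival = 2:03 AM + 5:45 = 7:48 AM on Dec 1.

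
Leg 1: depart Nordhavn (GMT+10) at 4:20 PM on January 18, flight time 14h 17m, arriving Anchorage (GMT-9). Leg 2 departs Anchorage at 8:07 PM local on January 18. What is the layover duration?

Convert departure to UTC: 4:20 PM − 10:00 = 6:20 AM UTC on Jan 18.
Add 14 hours 17 minutes flight time → 8:37 PM UTC.
Anchorage is UTC−9:00, so local arrival = 8:37 PM − 9:00 = 11:37 AM on Jan 18.
Layover = 8:07 PM − 11:37 AM = 8 hours 30 minutes.

8 hours 30 minutes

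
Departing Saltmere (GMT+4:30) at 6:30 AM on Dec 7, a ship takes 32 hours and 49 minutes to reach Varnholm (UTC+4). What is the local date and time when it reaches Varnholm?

Convert departure to UTC: 6:30 AM − 4:30 = 2:00 AM UTC on Dec 7.
Add 32 hours and 49 minutes travel time → 10:49 AM UTC (Dec 8).
Varnholm is UTC+4:00, so local arrival = 10:49 AM + 4:00 = 2:49 PM on Dec 8.

2:49 PM on December 8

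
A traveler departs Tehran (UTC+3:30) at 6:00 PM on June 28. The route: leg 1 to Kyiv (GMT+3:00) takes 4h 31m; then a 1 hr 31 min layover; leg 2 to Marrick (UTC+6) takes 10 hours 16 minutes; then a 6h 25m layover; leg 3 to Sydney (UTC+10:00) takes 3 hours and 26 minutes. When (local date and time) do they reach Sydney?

2:39 AM on June 30

Convert departure to UTC: 6:00 PM − 3:30 = 2:30 PM UTC on Jun 28.
Add 4 hours 31 minutes leg 1 → 7:01 PM UTC.
Add 1 hour and 31 minutes layover in Kyiv → 8:32 PM UTC.
Add 10 hours and 16 minutes leg 2 → 6:48 AM UTC (Jun 29).
Add 6 hours and 25 minutes layover in Marrick → 1:13 PM UTC.
Add 3 hours and 26 minutes leg 3 → 4:39 PM UTC.
Sydney is UTC+10:00, so local arrival = 4:39 PM + 10:00 = 2:39 AM on Jun 30.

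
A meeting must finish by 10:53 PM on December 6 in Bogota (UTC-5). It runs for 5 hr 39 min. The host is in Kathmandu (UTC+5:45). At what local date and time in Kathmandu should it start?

Target end time in UTC: 10:53 PM + 5:00 = 3:53 AM on Dec 7.
Subtract 5 hours and 39 minutes → start 10:14 PM UTC on Dec 6.
Kathmandu is UTC+5:45: 10:14 PM + 5:45 = 3:59 AM on Dec 7.

3:59 AM on Dec 7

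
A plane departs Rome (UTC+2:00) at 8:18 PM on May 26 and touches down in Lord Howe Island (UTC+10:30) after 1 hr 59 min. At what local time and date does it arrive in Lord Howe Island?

6:47 AM on May 27

Convert departure to UTC: 8:18 PM − 2:00 = 6:18 PM UTC on May 26.
Add 1 hour and 59 minutes travel time → 8:17 PM UTC.
Lord Howe Island is UTC+10:30, so local arrival = 8:17 PM + 10:30 = 6:47 AM on May 27.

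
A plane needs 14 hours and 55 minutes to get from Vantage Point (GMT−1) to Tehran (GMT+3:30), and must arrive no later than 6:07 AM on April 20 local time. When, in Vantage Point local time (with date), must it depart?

10:42 AM on April 19

Target arrival in UTC: 6:07 AM − 3:30 = 2:37 AM on Apr 20.
Subtract 14 hours 55 minutes → departure 11:42 AM UTC on Apr 19.
Vantage Point is UTC−1:00: 11:42 AM − 1:00 = 10:42 AM on Apr 19.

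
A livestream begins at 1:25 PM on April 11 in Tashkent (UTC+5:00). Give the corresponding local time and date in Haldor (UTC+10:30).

6:55 PM on Apr 11

In UTC: 1:25 PM − 5:00 = 8:25 AM on Apr 11.
Haldor is UTC+10:30: 8:25 AM + 10:30 = 6:55 PM on Apr 11.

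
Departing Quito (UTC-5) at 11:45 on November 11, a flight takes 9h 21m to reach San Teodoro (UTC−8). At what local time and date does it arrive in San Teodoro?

18:06 on November 11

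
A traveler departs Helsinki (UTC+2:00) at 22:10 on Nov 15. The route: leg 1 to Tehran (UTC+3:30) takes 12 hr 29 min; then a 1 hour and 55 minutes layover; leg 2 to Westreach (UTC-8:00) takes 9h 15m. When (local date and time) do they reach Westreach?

Convert departure to UTC: 22:10 − 2:00 = 20:10 UTC on Nov 15.
Add 12 hours and 29 minutes leg 1 → 08:39 UTC (Nov 16).
Add 1 hour and 55 minutes layover in Tehran → 10:34 UTC.
Add 9 hours and 15 minutes leg 2 → 19:49 UTC.
Westreach is UTC−8:00, so local arrival = 19:49 − 8:00 = 11:49 on Nov 16.

11:49 on November 16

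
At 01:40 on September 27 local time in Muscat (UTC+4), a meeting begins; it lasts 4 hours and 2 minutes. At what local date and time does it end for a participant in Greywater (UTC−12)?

13:42 on Sep 26

Convert start to UTC: 01:40 − 4:00 = 21:40 UTC on Sep 26.
Add 4 hours 2 minutes duration → 01:42 UTC (Sep 27).
Greywater is UTC−12:00, so local end time = 01:42 − 12:00 = 13:42 on Sep 26.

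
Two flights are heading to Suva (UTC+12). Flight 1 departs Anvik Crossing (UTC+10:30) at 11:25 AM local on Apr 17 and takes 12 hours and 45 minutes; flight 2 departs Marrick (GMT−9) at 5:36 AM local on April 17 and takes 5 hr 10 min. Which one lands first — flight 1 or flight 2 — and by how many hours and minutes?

the first, by 6 hours 6 minutes

Flight 1 in UTC: 11:25 AM − 10:30 = 12:55 AM on Apr 17.
+12 hours 45 minutes → arrive 1:40 PM UTC on Apr 17.
Flight 2 in UTC: 5:36 AM + 9:00 = 2:36 PM on Apr 17.
+5 hours 10 minutes → arrive 7:46 PM UTC on Apr 17.
Flight 1 lands earlier by 6 hours 6 minutes.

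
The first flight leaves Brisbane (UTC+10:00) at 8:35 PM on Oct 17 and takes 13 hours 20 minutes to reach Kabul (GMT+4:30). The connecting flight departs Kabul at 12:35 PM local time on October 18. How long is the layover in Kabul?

8 hours 10 minutes

Convert departure to UTC: 8:35 PM − 10:00 = 10:35 AM UTC on Oct 17.
Add 13 hours 20 minutes flight time → 11:55 PM UTC.
Kabul is UTC+4:30, so local arrival = 11:55 PM + 4:30 = 4:25 AM on Oct 18.
Layover = 12:35 PM − 4:25 AM = 8 hours 10 minutes.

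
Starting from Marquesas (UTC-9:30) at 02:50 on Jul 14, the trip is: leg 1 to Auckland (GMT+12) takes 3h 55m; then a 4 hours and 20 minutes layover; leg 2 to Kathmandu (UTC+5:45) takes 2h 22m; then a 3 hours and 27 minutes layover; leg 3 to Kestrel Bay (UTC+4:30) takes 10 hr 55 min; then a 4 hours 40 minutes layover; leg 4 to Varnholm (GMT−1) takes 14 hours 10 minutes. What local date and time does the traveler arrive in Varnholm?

07:09 on Jul 16

Convert departure to UTC: 02:50 + 9:30 = 12:20 UTC on Jul 14.
Add 3 hours and 55 minutes leg 1 → 16:15 UTC.
Add 4 hours 20 minutes layover in Auckland → 20:35 UTC.
Add 2 hours 22 minutes leg 2 → 22:57 UTC.
Add 3 hours and 27 minutes layover in Kathmandu → 02:24 UTC (Jul 15).
Add 10 hours 55 minutes leg 3 → 13:19 UTC.
Add 4 hours 40 minutes layover in Kestrel Bay → 17:59 UTC.
Add 14 hours 10 minutes leg 4 → 08:09 UTC (Jul 16).
Varnholm is UTC−1:00, so local arrival = 08:09 − 1:00 = 07:09 on Jul 16.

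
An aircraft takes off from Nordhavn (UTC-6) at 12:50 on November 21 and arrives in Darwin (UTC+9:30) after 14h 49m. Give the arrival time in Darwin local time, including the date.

19:09 on November 22

Convert departure to UTC: 12:50 + 6:00 = 18:50 UTC on Nov 21.
Add 14 hours 49 minutes travel time → 09:39 UTC (Nov 22).
Darwin is UTC+9:30, so local arrival = 09:39 + 9:30 = 19:09 on Nov 22.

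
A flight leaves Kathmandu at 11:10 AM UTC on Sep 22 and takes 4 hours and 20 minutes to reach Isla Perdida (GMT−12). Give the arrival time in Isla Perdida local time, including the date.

Departure is given in UTC: 11:10 AM on Sep 22.
Add 4 hours and 20 minutes → 3:30 PM UTC.
Isla Perdida is UTC−12:00: 3:30 PM − 12:00 = 3:30 AM on Sep 22.

3:30 AM on Sep 22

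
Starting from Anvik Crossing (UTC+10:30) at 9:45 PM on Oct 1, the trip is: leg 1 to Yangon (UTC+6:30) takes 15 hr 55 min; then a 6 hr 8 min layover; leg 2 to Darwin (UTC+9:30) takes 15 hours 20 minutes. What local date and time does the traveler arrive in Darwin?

Convert departure to UTC: 9:45 PM − 10:30 = 11:15 AM UTC on Oct 1.
Add 15 hours and 55 minutes leg 1 → 3:10 AM UTC (Oct 2).
Add 6 hours 8 minutes layover in Yangon → 9:18 AM UTC.
Add 15 hours 20 minutes leg 2 → 12:38 AM UTC (Oct 3).
Darwin is UTC+9:30, so local arrival = 12:38 AM + 9:30 = 10:08 AM on Oct 3.

10:08 AM on October 3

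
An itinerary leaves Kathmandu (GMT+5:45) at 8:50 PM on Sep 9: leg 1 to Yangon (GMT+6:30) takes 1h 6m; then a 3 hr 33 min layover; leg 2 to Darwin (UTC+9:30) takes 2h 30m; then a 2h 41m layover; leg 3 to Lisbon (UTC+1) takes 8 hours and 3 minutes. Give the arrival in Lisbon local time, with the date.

Convert departure to UTC: 8:50 PM − 5:45 = 3:05 PM UTC on Sep 9.
Add 1 hour and 6 minutes leg 1 → 4:11 PM UTC.
Add 3 hours 33 minutes layover in Yangon → 7:44 PM UTC.
Add 2 hours and 30 minutes leg 2 → 10:14 PM UTC.
Add 2 hours and 41 minutes layover in Darwin → 12:55 AM UTC (Sep 10).
Add 8 hours 3 minutes leg 3 → 8:58 AM UTC.
Lisbon is UTC+1:00, so local arrival = 8:58 AM + 1:00 = 9:58 AM on Sep 10.

9:58 AM on Sep 10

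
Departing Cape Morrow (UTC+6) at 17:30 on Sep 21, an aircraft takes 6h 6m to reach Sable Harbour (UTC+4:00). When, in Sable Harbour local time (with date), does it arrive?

Convert departure to UTC: 17:30 − 6:00 = 11:30 UTC on Sep 21.
Add 6 hours and 6 minutes travel time → 17:36 UTC.
Sable Harbour is UTC+4:00, so local arrival = 17:36 + 4:00 = 21:36 on Sep 21.

21:36 on September 21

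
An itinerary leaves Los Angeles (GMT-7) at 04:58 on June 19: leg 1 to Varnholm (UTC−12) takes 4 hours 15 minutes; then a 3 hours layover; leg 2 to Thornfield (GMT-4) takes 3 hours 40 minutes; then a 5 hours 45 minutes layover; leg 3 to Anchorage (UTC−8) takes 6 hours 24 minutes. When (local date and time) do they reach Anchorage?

Convert departure to UTC: 04:58 + 7:00 = 11:58 UTC on Jun 19.
Add 4 hours 15 minutes leg 1 → 16:13 UTC.
Add 3 hours layover in Varnholm → 19:13 UTC.
Add 3 hours 40 minutes leg 2 → 22:53 UTC.
Add 5 hours and 45 minutes layover in Thornfield → 04:38 UTC (Jun 20).
Add 6 hours 24 minutes leg 3 → 11:02 UTC.
Anchorage is UTC−8:00, so local arrival = 11:02 − 8:00 = 03:02 on Jun 20.

03:02 on Jun 20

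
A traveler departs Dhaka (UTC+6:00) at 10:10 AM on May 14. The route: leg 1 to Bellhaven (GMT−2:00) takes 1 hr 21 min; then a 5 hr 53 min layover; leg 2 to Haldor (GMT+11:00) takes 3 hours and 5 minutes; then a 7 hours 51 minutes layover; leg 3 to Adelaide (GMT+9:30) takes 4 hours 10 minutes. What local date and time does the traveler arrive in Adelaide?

Convert departure to UTC: 10:10 AM − 6:00 = 4:10 AM UTC on May 14.
Add 1 hour and 21 minutes leg 1 → 5:31 AM UTC.
Add 5 hours 53 minutes layover in Bellhaven → 11:24 AM UTC.
Add 3 hours and 5 minutes leg 2 → 2:29 PM UTC.
Add 7 hours 51 minutes layover in Haldor → 10:20 PM UTC.
Add 4 hours and 10 minutes leg 3 → 2:30 AM UTC (May 15).
Adelaide is UTC+9:30, so local arrival = 2:30 AM + 9:30 = 12:00 PM on May 15.

12:00 PM on May 15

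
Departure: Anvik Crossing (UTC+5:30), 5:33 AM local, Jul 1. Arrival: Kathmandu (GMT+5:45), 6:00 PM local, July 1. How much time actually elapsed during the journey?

12 hours 12 minutes

Departure in UTC: 5:33 AM − 5:30 = 12:03 AM on Jul 1.
Arrival in UTC: 6:00 PM − 5:45 = 12:15 PM on Jul 1.
Elapsed = 12:15 PM − 12:03 AM = 12 hours 12 minutes.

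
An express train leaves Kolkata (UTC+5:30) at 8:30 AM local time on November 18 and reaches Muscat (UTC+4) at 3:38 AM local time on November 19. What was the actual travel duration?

20 hours 38 minutes

Departure in UTC: 8:30 AM − 5:30 = 3:00 AM on Nov 18.
Arrival in UTC: 3:38 AM − 4:00 = 11:38 PM on Nov 18.
Elapsed = 11:38 PM − 3:00 AM = 20 hours 38 minutes.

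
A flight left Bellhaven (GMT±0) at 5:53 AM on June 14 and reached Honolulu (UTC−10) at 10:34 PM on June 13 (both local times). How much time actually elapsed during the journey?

Departure is already UTC: 5:53 AM on Jun 14.
Arrival in UTC: 10:34 PM + 10:00 = 8:34 AM on Jun 14.
Elapsed = 8:34 AM − 5:53 AM = 2 hours 41 minutes.

2 hours 41 minutes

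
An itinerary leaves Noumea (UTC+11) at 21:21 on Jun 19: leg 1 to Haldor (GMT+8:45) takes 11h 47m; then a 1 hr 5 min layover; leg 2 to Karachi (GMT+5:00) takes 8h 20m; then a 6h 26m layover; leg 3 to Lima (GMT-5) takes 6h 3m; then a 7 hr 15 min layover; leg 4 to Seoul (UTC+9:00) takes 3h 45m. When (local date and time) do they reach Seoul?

Convert departure to UTC: 21:21 − 11:00 = 10:21 UTC on Jun 19.
Add 11 hours 47 minutes leg 1 → 22:08 UTC.
Add 1 hour and 5 minutes layover in Haldor → 23:13 UTC.
Add 8 hours and 20 minutes leg 2 → 07:33 UTC (Jun 20).
Add 6 hours and 26 minutes layover in Karachi → 13:59 UTC.
Add 6 hours and 3 minutes leg 3 → 20:02 UTC.
Add 7 hours 15 minutes layover in Lima → 03:17 UTC (Jun 21).
Add 3 hours 45 minutes leg 4 → 07:02 UTC.
Seoul is UTC+9:00, so local arrival = 07:02 + 9:00 = 16:02 on Jun 21.

16:02 on Jun 21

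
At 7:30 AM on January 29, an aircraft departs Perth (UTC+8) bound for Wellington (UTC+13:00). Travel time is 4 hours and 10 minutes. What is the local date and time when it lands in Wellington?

Convert departure to UTC: 7:30 AM − 8:00 = 11:30 PM UTC on Jan 28.
Add 4 hours 10 minutes travel time → 3:40 AM UTC (Jan 29).
Wellington is UTC+13:00, so local arrival = 3:40 AM + 13:00 = 4:40 PM on Jan 29.

4:40 PM on Jan 29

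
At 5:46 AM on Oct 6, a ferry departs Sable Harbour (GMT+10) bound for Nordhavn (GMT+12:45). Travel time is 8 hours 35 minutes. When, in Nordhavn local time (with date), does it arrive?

Nordhavn is 2:45 ahead of Sable Harbour.
After 8 hours 35 minutes it is 2:21 PM in Sable Harbour.
Shift by the zone difference: 2:21 PM + 2:45 = 5:06 PM on Oct 6 in Nordhavn.

5:06 PM on Oct 6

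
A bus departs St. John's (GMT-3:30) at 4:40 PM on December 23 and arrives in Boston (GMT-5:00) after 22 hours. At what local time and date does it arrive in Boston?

1:10 PM on Dec 24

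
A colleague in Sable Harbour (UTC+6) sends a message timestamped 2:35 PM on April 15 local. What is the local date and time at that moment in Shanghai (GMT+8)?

In UTC: 2:35 PM − 6:00 = 8:35 AM on Apr 15.
Shanghai is UTC+8:00: 8:35 AM + 8:00 = 4:35 PM on Apr 15.

4:35 PM on April 15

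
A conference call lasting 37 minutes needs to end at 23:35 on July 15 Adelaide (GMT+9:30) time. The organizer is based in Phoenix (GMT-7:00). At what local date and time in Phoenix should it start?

06:28 on July 15

Target end time in UTC: 23:35 − 9:30 = 14:05 on Jul 15.
Subtract 37 minutes → start 13:28 UTC on Jul 15.
Phoenix is UTC−7:00: 13:28 − 7:00 = 06:28 on Jul 15.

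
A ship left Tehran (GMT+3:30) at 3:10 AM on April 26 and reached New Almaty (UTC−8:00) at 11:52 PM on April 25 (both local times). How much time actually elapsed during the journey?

8 hours 12 minutes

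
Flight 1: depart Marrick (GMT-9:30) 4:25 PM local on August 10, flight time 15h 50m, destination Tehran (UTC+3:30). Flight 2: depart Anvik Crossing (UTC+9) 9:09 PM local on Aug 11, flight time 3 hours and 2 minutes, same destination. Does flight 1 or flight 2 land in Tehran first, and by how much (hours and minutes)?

Flight 1 in UTC: 4:25 PM + 9:30 = 1:55 AM on Aug 11.
+15 hours and 50 minutes → arrive 5:45 PM UTC on Aug 11.
Flight 2 in UTC: 9:09 PM − 9:00 = 12:09 PM on Aug 11.
+3 hours and 2 minutes → arrive 3:11 PM UTC on Aug 11.
Flight 2 lands earlier by 2 hours 34 minutes.

the second, by 2 hours 34 minutes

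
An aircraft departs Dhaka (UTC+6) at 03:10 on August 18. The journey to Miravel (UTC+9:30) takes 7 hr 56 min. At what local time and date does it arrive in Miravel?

14:36 on Aug 18

Convert departure to UTC: 03:10 − 6:00 = 21:10 UTC on Aug 17.
Add 7 hours and 56 minutes travel time → 05:06 UTC (Aug 18).
Miravel is UTC+9:30, so local arrival = 05:06 + 9:30 = 14:36 on Aug 18.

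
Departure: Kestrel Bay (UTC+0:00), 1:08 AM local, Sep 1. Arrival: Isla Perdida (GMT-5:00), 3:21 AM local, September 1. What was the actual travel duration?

Isla Perdida is 5:00 behind Kestrel Bay.
Clock-face elapsed time (ignoring zones) is 2 hours 13 minutes.
Actual elapsed = 2 hours 13 minutes + 5:00 = 7 hours 13 minutes.

7 hours 13 minutes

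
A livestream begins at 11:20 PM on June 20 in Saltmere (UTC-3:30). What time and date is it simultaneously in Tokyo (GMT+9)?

11:50 AM on Jun 21

In UTC: 11:20 PM + 3:30 = 2:50 AM on Jun 21.
Tokyo is UTC+9:00: 2:50 AM + 9:00 = 11:50 AM on Jun 21.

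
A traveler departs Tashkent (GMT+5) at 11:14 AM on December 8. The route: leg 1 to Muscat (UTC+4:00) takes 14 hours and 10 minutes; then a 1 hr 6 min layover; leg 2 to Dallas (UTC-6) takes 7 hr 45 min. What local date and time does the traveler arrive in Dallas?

11:15 PM on Dec 8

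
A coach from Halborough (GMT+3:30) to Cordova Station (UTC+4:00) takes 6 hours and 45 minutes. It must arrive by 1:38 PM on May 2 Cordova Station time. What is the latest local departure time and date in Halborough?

6:23 AM on May 2

Target arrival in UTC: 1:38 PM − 4:00 = 9:38 AM on May 2.
Subtract 6 hours 45 minutes → departure 2:53 AM UTC on May 2.
Halborough is UTC+3:30: 2:53 AM + 3:30 = 6:23 AM on May 2.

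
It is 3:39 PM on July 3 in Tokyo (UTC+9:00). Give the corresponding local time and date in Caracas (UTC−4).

2:39 AM on July 3

In UTC: 3:39 PM − 9:00 = 6:39 AM on Jul 3.
Caracas is UTC−4:00: 6:39 AM − 4:00 = 2:39 AM on Jul 3.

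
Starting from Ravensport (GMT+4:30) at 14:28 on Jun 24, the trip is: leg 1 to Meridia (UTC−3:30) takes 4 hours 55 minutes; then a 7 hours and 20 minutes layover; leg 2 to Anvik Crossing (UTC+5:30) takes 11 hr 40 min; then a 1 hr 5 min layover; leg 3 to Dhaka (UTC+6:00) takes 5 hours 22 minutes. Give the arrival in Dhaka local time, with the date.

Convert departure to UTC: 14:28 − 4:30 = 09:58 UTC on Jun 24.
Add 4 hours 55 minutes leg 1 → 14:53 UTC.
Add 7 hours and 20 minutes layover in Meridia → 22:13 UTC.
Add 11 hours 40 minutes leg 2 → 09:53 UTC (Jun 25).
Add 1 hour and 5 minutes layover in Anvik Crossing → 10:58 UTC.
Add 5 hours and 22 minutes leg 3 → 16:20 UTC.
Dhaka is UTC+6:00, so local arrival = 16:20 + 6:00 = 22:20 on Jun 25.

22:20 on Jun 25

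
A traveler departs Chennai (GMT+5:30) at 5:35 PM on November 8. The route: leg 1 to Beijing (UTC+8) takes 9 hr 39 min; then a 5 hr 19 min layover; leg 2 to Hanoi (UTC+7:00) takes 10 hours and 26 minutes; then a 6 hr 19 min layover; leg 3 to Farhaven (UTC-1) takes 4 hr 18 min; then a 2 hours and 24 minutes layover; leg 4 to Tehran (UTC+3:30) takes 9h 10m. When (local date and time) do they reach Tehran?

3:10 PM on November 10

Convert departure to UTC: 5:35 PM − 5:30 = 12:05 PM UTC on Nov 8.
Add 9 hours and 39 minutes leg 1 → 9:44 PM UTC.
Add 5 hours 19 minutes layover in Beijing → 3:03 AM UTC (Nov 9).
Add 10 hours and 26 minutes leg 2 → 1:29 PM UTC.
Add 6 hours and 19 minutes layover in Hanoi → 7:48 PM UTC.
Add 4 hours and 18 minutes leg 3 → 12:06 AM UTC (Nov 10).
Add 2 hours and 24 minutes layover in Farhaven → 2:30 AM UTC.
Add 9 hours and 10 minutes leg 4 → 11:40 AM UTC.
Tehran is UTC+3:30, so local arrival = 11:40 AM + 3:30 = 3:10 PM on Nov 10.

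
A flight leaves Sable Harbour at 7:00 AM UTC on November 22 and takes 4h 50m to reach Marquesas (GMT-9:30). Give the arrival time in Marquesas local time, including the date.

2:20 AM on November 22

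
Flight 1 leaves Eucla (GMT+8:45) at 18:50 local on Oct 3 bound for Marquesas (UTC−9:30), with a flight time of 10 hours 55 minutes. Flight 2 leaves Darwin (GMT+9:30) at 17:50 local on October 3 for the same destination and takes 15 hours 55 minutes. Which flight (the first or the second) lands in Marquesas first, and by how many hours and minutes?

Flight 1 in UTC: 18:50 − 8:45 = 10:05 on Oct 3.
+10 hours 55 minutes → arrive 21:00 UTC on Oct 3.
Flight 2 in UTC: 17:50 − 9:30 = 08:20 on Oct 3.
+15 hours and 55 minutes → arrive 00:15 UTC on Oct 4.
Flight 1 lands earlier by 3 hours 15 minutes.

the first, by 3 hours 15 minutes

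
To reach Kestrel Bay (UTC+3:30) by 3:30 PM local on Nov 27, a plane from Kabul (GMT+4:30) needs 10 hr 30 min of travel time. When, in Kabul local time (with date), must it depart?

6:00 AM on November 27

Target arrival in UTC: 3:30 PM − 3:30 = 12:00 PM on Nov 27.
Subtract 10 hours and 30 minutes → departure 1:30 AM UTC on Nov 27.
Kabul is UTC+4:30: 1:30 AM + 4:30 = 6:00 AM on Nov 27.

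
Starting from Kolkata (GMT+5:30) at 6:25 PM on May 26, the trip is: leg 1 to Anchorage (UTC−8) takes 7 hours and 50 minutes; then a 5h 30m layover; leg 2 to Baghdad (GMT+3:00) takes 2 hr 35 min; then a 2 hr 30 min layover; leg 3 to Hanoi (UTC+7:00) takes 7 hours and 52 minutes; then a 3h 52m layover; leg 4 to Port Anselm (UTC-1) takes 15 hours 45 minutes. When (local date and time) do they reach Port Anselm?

9:49 AM on May 28

Convert departure to UTC: 6:25 PM − 5:30 = 12:55 PM UTC on May 26.
Add 7 hours and 50 minutes leg 1 → 8:45 PM UTC.
Add 5 hours and 30 minutes layover in Anchorage → 2:15 AM UTC (May 27).
Add 2 hours and 35 minutes leg 2 → 4:50 AM UTC.
Add 2 hours 30 minutes layover in Baghdad → 7:20 AM UTC.
Add 7 hours and 52 minutes leg 3 → 3:12 PM UTC.
Add 3 hours 52 minutes layover in Hanoi → 7:04 PM UTC.
Add 15 hours and 45 minutes leg 4 → 10:49 AM UTC (May 28).
Port Anselm is UTC−1:00, so local arrival = 10:49 AM − 1:00 = 9:49 AM on May 28.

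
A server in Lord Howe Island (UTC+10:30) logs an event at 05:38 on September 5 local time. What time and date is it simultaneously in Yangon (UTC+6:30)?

01:38 on Sep 5

In UTC: 05:38 − 10:30 = 19:08 on Sep 4.
Yangon is UTC+6:30: 19:08 + 6:30 = 01:38 on Sep 5.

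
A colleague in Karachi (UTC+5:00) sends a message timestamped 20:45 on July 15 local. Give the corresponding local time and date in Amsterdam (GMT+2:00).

17:45 on Jul 15

Amsterdam is 3:00 behind Karachi.
Shift by the zone difference: 20:45 − 3:00 = 17:45 on Jul 15 in Amsterdam.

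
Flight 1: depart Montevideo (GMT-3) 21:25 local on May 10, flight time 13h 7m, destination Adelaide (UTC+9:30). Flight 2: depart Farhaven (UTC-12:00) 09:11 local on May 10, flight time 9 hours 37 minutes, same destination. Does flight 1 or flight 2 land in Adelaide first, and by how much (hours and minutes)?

Flight 1 in UTC: 21:25 + 3:00 = 00:25 on May 11.
+13 hours and 7 minutes → arrive 13:32 UTC on May 11.
Flight 2 in UTC: 09:11 + 12:00 = 21:11 on May 10.
+9 hours 37 minutes → arrive 06:48 UTC on May 11.
Flight 2 lands earlier by 6 hours 44 minutes.

the second, by 6 hours 44 minutes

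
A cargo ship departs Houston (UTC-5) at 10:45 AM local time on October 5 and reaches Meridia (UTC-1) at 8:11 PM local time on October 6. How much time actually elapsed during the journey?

Meridia is 4:00 ahead of Houston.
Clock-face elapsed time (ignoring zones) is 33 hours 26 minutes.
Actual elapsed = 33 hours 26 minutes − 4:00 = 29 hours 26 minutes.

29 hours 26 minutes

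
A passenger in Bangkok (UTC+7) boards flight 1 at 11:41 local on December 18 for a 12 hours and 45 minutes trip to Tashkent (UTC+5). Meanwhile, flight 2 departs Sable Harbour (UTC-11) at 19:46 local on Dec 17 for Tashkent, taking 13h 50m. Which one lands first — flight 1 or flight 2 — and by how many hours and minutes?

Flight 1 in UTC: 11:41 − 7:00 = 04:41 on Dec 18.
+12 hours 45 minutes → arrive 17:26 UTC on Dec 18.
Flight 2 in UTC: 19:46 + 11:00 = 06:46 on Dec 18.
+13 hours 50 minutes → arrive 20:36 UTC on Dec 18.
Flight 1 lands earlier by 3 hours 10 minutes.

the first, by 3 hours 10 minutes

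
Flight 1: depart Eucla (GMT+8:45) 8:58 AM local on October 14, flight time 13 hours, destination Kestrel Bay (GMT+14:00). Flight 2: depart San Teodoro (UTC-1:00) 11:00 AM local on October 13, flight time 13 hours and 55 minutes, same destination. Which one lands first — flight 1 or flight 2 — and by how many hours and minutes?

Flight 1 in UTC: 8:58 AM − 8:45 = 12:13 AM on Oct 14.
+13 hours → arrive 1:13 PM UTC on Oct 14.
Flight 2 in UTC: 11:00 AM + 1:00 = 12:00 PM on Oct 13.
+13 hours and 55 minutes → arrive 1:55 AM UTC on Oct 14.
Flight 2 lands earlier by 11 hours 18 minutes.

the second, by 11 hours 18 minutes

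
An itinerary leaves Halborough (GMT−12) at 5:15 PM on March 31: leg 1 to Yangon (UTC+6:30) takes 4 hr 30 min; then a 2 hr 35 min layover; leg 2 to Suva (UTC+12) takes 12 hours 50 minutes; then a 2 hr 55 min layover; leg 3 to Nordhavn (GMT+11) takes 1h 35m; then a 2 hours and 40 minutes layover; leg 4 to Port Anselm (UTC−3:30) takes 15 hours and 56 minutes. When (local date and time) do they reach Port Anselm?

Convert departure to UTC: 5:15 PM + 12:00 = 5:15 AM UTC on Apr 1.
Add 4 hours 30 minutes leg 1 → 9:45 AM UTC.
Add 2 hours 35 minutes layover in Yangon → 12:20 PM UTC.
Add 12 hours and 50 minutes leg 2 → 1:10 AM UTC (Apr 2).
Add 2 hours and 55 minutes layover in Suva → 4:05 AM UTC.
Add 1 hour 35 minutes leg 3 → 5:40 AM UTC.
Add 2 hours and 40 minutes layover in Nordhavn → 8:20 AM UTC.
Add 15 hours and 56 minutes leg 4 → 12:16 AM UTC (Apr 3).
Port Anselm is UTC−3:30, so local arrival = 12:16 AM − 3:30 = 8:46 PM on Apr 2.

8:46 PM on April 2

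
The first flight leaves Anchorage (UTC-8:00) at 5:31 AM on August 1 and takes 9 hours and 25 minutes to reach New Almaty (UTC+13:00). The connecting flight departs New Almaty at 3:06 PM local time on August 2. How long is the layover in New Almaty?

3 hours 10 minutes

Convert departure to UTC: 5:31 AM + 8:00 = 1:31 PM UTC on Aug 1.
Add 9 hours 25 minutes flight time → 10:56 PM UTC.
New Almaty is UTC+13:00, so local arrival = 10:56 PM + 13:00 = 11:56 AM on Aug 2.
Layover = 3:06 PM − 11:56 AM = 3 hours 10 minutes.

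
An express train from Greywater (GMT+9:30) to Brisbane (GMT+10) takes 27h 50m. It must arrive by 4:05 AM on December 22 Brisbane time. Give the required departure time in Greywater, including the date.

Target arrival in UTC: 4:05 AM − 10:00 = 6:05 PM on Dec 21.
Subtract 27 hours and 50 minutes → departure 2:15 PM UTC on Dec 20.
Greywater is UTC+9:30: 2:15 PM + 9:30 = 11:45 PM on Dec 20.

11:45 PM on December 20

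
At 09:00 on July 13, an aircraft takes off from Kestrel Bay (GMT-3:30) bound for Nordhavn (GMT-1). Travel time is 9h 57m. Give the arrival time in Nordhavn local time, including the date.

Convert departure to UTC: 09:00 + 3:30 = 12:30 UTC on Jul 13.
Add 9 hours 57 minutes travel time → 22:27 UTC.
Nordhavn is UTC−1:00, so local arrival = 22:27 − 1:00 = 21:27 on Jul 13.

21:27 on July 13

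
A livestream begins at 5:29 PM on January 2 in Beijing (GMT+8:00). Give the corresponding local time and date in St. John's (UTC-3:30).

St. John's is 11:30 behind Beijing.
Shift by the zone difference: 5:29 PM − 11:30 = 5:59 AM on Jan 2 in St. John's.

5:59 AM on January 2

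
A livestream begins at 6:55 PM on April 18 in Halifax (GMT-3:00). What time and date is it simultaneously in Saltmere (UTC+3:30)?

In UTC: 6:55 PM + 3:00 = 9:55 PM on Apr 18.
Saltmere is UTC+3:30: 9:55 PM + 3:30 = 1:25 AM on Apr 19.

1:25 AM on April 19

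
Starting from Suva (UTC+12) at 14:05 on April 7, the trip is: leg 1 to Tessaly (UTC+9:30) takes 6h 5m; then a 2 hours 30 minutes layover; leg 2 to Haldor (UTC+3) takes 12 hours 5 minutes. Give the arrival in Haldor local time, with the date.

Convert departure to UTC: 14:05 − 12:00 = 02:05 UTC on Apr 7.
Add 6 hours 5 minutes leg 1 → 08:10 UTC.
Add 2 hours 30 minutes layover in Tessaly → 10:40 UTC.
Add 12 hours and 5 minutes leg 2 → 22:45 UTC.
Haldor is UTC+3:00, so local arrival = 22:45 + 3:00 = 01:45 on Apr 8.

01:45 on Apr 8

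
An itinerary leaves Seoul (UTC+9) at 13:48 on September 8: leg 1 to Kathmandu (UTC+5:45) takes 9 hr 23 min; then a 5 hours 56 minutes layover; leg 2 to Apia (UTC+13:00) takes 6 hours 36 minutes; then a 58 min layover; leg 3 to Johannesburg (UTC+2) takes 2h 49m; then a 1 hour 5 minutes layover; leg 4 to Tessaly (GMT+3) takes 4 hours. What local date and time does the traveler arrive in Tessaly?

Convert departure to UTC: 13:48 − 9:00 = 04:48 UTC on Sep 8.
Add 9 hours and 23 minutes leg 1 → 14:11 UTC.
Add 5 hours and 56 minutes layover in Kathmandu → 20:07 UTC.
Add 6 hours and 36 minutes leg 2 → 02:43 UTC (Sep 9).
Add 58 minutes layover in Apia → 03:41 UTC.
Add 2 hours 49 minutes leg 3 → 06:30 UTC.
Add 1 hour 5 minutes layover in Johannesburg → 07:35 UTC.
Add 4 hours leg 4 → 11:35 UTC.
Tessaly is UTC+3:00, so local arrival = 11:35 + 3:00 = 14:35 on Sep 9.

14:35 on September 9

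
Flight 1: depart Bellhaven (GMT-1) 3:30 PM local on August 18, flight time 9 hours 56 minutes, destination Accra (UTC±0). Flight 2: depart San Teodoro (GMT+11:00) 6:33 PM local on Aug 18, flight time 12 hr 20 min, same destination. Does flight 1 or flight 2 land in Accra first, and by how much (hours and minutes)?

Flight 1 in UTC: 3:30 PM + 1:00 = 4:30 PM on Aug 18.
+9 hours and 56 minutes → arrive 2:26 AM UTC on Aug 19.
Flight 2 in UTC: 6:33 PM − 11:00 = 7:33 AM on Aug 18.
+12 hours and 20 minutes → arrive 7:53 PM UTC on Aug 18.
Flight 2 lands earlier by 6 hours 33 minutes.

the second, by 6 hours 33 minutes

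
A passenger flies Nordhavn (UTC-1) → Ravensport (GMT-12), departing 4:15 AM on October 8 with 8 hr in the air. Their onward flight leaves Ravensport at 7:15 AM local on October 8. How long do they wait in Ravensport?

Convert departure to UTC: 4:15 AM + 1:00 = 5:15 AM UTC on Oct 8.
Add 8 hours flight time → 1:15 PM UTC.
Ravensport is UTC−12:00, so local arrival = 1:15 PM − 12:00 = 1:15 AM on Oct 8.
Layover = 7:15 AM − 1:15 AM = 6 hours.

6 hours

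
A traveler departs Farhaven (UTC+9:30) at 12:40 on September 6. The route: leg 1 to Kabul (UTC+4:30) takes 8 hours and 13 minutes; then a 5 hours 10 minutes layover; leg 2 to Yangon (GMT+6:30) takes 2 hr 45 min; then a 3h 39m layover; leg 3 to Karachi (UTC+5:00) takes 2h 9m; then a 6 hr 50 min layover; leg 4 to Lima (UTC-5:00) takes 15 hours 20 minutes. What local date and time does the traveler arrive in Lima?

Convert departure to UTC: 12:40 − 9:30 = 03:10 UTC on Sep 6.
Add 8 hours 13 minutes leg 1 → 11:23 UTC.
Add 5 hours 10 minutes layover in Kabul → 16:33 UTC.
Add 2 hours and 45 minutes leg 2 → 19:18 UTC.
Add 3 hours and 39 minutes layover in Yangon → 22:57 UTC.
Add 2 hours 9 minutes leg 3 → 01:06 UTC (Sep 7).
Add 6 hours and 50 minutes layover in Karachi → 07:56 UTC.
Add 15 hours and 20 minutes leg 4 → 23:16 UTC.
Lima is UTC−5:00, so local arrival = 23:16 − 5:00 = 18:16 on Sep 7.

18:16 on September 7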